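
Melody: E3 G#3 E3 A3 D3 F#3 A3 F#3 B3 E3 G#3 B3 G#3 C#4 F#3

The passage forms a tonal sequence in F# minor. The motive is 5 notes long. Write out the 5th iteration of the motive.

B3 D4 B3 E4 A3

Taking 5-note groups, the heads are E3, F#3, G#3: the pattern moves up a 2nd.
Extending up a 2nd: A3 → B3.
From B3 the diatonic shape gives B3 D4 B3 E4 A3.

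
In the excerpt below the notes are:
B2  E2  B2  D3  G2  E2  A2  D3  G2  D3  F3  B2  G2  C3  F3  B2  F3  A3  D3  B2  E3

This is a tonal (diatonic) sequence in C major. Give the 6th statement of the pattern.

E4 A3 E4 G4 C4 A3 D4

Taking 7-note groups, the heads are B2, D3, F3: the pattern moves up a 3rd.
Carrying on: A3 → C4 → E4.
Statement 6 starts on E4 and keeps the same diatonic contour: E4 A3 E4 G4 C4 A3 D4.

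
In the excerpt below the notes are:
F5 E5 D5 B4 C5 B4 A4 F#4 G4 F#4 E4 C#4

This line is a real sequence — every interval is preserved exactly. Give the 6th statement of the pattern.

E3 D#3 C#3 A#2

Unit = 4 notes; the statements start on F5, C5, G4, moving down a 4th each time.
Carrying on: D4 → A3 → E3.
From E3 the exact shape gives E3 D#3 C#3 A#2.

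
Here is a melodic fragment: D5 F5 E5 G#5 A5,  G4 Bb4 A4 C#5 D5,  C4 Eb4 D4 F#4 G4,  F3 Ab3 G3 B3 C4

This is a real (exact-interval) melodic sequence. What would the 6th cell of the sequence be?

With a 5-note motive the entries are D5, G4, C4, F3, each down a 5th from the previous.
Carrying on: Bb2 → Eb2.
Statement 6 starts on Eb2 and keeps the same exact contour: Eb2 Gb2 F2 A2 Bb2.

Eb2 Gb2 F2 A2 Bb2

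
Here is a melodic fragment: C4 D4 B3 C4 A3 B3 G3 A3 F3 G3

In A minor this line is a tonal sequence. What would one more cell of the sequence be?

With a 2-note motive the entries are C4, B3, A3, G3, F3, each down a 2nd from the previous.
From E3 the diatonic shape gives E3 F3.

E3 F3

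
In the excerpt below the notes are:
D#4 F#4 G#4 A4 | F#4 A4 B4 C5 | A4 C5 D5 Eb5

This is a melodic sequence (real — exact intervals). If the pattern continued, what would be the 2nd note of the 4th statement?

The unit is 4 notes. Position-2 pitches of the 3 shown cells: F#4, A4, C5.
From C5, up a 3rd gives Eb5.

Eb5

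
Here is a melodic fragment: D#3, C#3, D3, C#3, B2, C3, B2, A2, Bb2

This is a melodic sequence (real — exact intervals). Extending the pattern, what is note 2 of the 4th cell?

Grouping in 3s, the 2nd note of each cell is C#3, B2, A2.
From A2, down a 2nd gives G2.

G2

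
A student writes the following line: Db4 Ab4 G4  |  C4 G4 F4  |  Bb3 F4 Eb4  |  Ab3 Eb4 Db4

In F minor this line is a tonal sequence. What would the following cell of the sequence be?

Unit = 3 notes; the statements start on Db4, C4, Bb3, Ab3, moving down a 2nd each time.
From G3 the diatonic shape gives G3 Db4 C4.

G3 Db4 C4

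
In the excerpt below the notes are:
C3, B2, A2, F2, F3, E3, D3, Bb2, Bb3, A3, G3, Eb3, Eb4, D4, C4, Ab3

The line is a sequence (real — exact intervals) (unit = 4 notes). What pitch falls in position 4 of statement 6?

Gb4

Grouping in 4s, the 4th note of each cell is F2, Bb2, Eb3, Ab3.
Carrying that up a 4th forward: Db4 → Gb4.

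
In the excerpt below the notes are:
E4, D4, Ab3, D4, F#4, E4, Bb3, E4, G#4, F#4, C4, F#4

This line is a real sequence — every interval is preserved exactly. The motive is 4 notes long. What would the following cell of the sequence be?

With a 4-note motive the entries are E4, F#4, G#4, each up a 2nd from the previous.
So cell 4 is A#4 G#4 D4 G#4.

A#4 G#4 D4 G#4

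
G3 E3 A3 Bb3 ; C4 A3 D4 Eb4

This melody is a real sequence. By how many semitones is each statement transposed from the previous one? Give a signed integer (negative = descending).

5

The 4-note cells begin on G3, C4 — each up a 4th from the last.
Counting half-steps from G3 to C4: 5.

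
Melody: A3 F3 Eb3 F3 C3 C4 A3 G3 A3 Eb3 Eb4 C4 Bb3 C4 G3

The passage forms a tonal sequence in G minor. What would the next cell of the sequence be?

G4 Eb4 D4 Eb4 Bb3

The 5-note cells begin on A3, C4, Eb4 — each up a 3rd from the last.
So cell 4 is G4 Eb4 D4 Eb4 Bb3.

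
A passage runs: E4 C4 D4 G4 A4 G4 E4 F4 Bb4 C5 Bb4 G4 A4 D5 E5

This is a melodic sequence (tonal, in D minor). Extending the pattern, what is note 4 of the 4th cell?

With 5-note cells, note 4 of each statement runs G4, Bb4, D5.
Each moves up a 3rd; the next is F5.

F5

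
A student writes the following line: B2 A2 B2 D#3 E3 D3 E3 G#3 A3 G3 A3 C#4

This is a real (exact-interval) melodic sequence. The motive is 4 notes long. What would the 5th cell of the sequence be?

G4 F4 G4 B4

Taking 4-note groups, the heads are B2, E3, A3: the pattern moves up a 4th.
Carrying on: D4 → G4.
So cell 5 is G4 F4 G4 B4.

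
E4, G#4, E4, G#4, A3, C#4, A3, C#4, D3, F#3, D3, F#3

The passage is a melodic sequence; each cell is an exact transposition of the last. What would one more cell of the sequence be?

Taking 4-note groups, the heads are E4, A3, D3: the pattern moves down a 5th.
Statement 4 starts on G2 and keeps the same exact contour: G2 B2 G2 B2.

G2 B2 G2 B2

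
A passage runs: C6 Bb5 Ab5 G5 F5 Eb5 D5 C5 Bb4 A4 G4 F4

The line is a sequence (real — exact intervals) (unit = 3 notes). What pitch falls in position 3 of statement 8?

A2

With 3-note cells, note 3 of each statement runs Ab5, Eb5, Bb4, F4.
Extending down a 4th: C4 → G3 → D3 → A2.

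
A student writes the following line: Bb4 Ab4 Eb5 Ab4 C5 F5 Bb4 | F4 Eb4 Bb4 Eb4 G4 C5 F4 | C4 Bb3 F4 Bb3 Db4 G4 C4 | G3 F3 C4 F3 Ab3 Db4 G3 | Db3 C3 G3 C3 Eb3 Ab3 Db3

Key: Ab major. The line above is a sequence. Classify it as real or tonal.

tonal

Every note is diatonic to Ab major.
Cell 1 has +4 semitones from note 4 to 5, but cell 3 has +3 — the interval quality changes while the contour stays the same, which is the hallmark of a tonal sequence.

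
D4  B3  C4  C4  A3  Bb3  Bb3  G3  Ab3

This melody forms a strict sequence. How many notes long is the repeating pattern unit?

3

9 notes total. Splitting into 3 groups of 3:
D4 B3 C4 | C4 A3 Bb3 | Bb3 G3 Ab3
That's a consistent down a 2nd shift per cell, and no other grouping gives one.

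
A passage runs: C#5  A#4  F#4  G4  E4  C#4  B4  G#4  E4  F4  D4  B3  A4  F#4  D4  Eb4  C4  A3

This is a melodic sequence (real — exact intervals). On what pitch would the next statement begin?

With a 6-note motive the entries are C#5, B4, A4, each down a 2nd from the previous.
The next head, down a 2nd from A4, is G4.

G4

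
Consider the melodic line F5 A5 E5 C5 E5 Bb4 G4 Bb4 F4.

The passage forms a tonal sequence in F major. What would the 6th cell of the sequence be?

Unit = 3 notes; the statements start on F5, C5, G4, moving down a 4th each time.
Extending down a 4th: D4 → A3 → E3.
From E3 the diatonic shape gives E3 G3 D3.

E3 G3 D3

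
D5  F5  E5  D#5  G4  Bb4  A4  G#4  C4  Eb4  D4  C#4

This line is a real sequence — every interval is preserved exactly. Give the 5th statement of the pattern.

Taking 4-note groups, the heads are D5, G4, C4: the pattern moves down a 5th.
Continuing the starts: F3 → Bb2.
From Bb2 the exact shape gives Bb2 Db3 C3 B2.

Bb2 Db3 C3 B2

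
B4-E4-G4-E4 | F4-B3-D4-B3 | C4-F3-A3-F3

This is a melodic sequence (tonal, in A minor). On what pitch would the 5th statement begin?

With a 4-note motive the entries are B4, F4, C4, each down a 4th from the previous.
Continuing: G3 → D3. Statement 5 starts on D3.

D3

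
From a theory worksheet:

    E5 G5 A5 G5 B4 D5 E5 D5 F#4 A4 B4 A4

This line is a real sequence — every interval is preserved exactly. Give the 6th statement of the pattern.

D#3 F#3 G#3 F#3

Taking 4-note groups, the heads are E5, B4, F#4: the pattern moves down a 4th.
Extending down a 4th: C#4 → G#3 → D#3.
So cell 6 is D#3 F#3 G#3 F#3.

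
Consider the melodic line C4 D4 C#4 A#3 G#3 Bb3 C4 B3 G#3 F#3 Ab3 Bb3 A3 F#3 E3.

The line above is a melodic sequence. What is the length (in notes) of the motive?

There are 15 notes; a 5-note unit gives 3 cells:
C4 D4 C#4 A#3 G#3 | Bb3 C4 B3 G#3 F#3 | Ab3 Bb3 A3 F#3 E3
Each cell is the previous one down a 2nd — so the unit is 5 notes.

5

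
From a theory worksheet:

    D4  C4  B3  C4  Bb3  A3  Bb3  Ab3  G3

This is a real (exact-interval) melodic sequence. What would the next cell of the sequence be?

Taking 3-note groups, the heads are D4, C4, Bb3: the pattern moves down a 2nd.
So cell 4 is Ab3 Gb3 F3.

Ab3 Gb3 F3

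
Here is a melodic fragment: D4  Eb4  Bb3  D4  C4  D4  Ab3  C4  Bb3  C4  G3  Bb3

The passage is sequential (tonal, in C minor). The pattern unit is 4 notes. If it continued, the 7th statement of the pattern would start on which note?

Eb3

Taking 4-note groups, the heads are D4, C4, Bb3: the pattern moves down a 2nd.
Extending the heads down a 2nd: Ab3 → G3 → F3 → Eb3.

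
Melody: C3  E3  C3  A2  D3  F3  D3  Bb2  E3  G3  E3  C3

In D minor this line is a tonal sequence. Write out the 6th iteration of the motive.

A3 C4 A3 F3

The 4-note cells begin on C3, D3, E3 — each up a 2nd from the last.
Carrying on: F3 → G3 → A3.
From A3 the diatonic shape gives A3 C4 A3 F3.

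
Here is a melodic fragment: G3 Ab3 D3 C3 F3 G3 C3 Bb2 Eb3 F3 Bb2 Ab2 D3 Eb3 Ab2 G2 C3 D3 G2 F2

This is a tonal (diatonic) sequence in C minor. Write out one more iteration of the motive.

Bb2 C3 F2 Eb2

Taking 4-note groups, the heads are G3, F3, Eb3, D3, C3: the pattern moves down a 2nd.
From Bb2 the diatonic shape gives Bb2 C3 F2 Eb2.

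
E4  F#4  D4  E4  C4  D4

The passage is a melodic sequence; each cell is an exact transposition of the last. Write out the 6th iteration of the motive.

Gb3 Ab3

The 2-note cells begin on E4, D4, C4 — each down a 2nd from the last.
Extending down a 2nd: Bb3 → Ab3 → Gb3.
Statement 6 starts on Gb3 and keeps the same exact contour: Gb3 Ab3.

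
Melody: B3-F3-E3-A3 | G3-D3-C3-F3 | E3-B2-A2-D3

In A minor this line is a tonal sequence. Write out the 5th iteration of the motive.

A2 E2 D2 G2

Unit = 4 notes; the statements start on B3, G3, E3, moving down a 3rd each time.
Carrying on: C3 → A2.
Statement 5 starts on A2 and keeps the same diatonic contour: A2 E2 D2 G2.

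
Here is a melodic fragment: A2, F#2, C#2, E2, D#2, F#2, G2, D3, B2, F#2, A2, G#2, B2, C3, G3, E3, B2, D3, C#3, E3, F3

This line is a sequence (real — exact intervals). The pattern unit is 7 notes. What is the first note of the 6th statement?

The 7-note cells begin on A2, D3, G3 — each up a 4th from the last.
Extending the heads up a 4th: C4 → F4 → Bb4.

Bb4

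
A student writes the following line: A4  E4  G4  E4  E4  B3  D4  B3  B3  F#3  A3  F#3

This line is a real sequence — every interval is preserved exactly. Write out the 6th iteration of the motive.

With a 4-note motive the entries are A4, E4, B3, each down a 4th from the previous.
Continuing the starts: F#3 → C#3 → G#2.
From G#2 the exact shape gives G#2 D#2 F#2 D#2.

G#2 D#2 F#2 D#2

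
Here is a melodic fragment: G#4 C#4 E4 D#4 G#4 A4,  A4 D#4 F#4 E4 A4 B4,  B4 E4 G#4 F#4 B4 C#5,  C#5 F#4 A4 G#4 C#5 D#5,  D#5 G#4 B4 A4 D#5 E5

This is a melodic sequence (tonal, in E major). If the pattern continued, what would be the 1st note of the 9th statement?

A5

With 6-note cells, note 1 of each statement runs G#4, A4, B4, C#5, D#5.
Carrying that up a 2nd forward: E5 → F#5 → G#5 → A5.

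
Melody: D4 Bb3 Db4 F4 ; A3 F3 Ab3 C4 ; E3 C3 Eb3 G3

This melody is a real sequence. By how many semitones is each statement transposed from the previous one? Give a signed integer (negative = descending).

Taking 4-note groups, the heads are D4, A3, E3: the pattern moves down a 4th.
D4→A3 is 57 − 62 = -5 semitones.

-5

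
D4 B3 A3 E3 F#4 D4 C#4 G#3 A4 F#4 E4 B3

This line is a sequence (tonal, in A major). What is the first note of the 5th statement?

The 4-note cells begin on D4, F#4, A4 — each up a 3rd from the last.
Continuing: C#5 → E5. Statement 5 starts on E5.

E5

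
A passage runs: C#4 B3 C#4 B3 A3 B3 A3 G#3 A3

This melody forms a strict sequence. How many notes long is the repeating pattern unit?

9 notes total. Splitting into 3 groups of 3:
C#4 B3 C#4 | B3 A3 B3 | A3 G#3 A3
Each cell is the previous one down a 2nd — so the unit is 3 notes.

3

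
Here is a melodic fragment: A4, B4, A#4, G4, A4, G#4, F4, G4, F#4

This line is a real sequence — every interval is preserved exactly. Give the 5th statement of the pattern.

Db4 Eb4 D4

Taking 3-note groups, the heads are A4, G4, F4: the pattern moves down a 2nd.
Continuing the starts: Eb4 → Db4.
From Db4 the exact shape gives Db4 Eb4 D4.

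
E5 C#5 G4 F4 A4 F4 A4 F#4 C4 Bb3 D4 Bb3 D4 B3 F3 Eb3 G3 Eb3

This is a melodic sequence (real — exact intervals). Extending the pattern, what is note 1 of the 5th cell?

Grouping in 6s, the 1st note of each cell is E5, A4, D4.
Each moves down a 5th. Continuing: G3 → C3.

C3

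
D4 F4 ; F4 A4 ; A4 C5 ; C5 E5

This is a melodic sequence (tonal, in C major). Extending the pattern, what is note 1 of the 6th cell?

The unit is 2 notes. Position-1 pitches of the 4 shown cells: D4, F4, A4, C5.
Carrying that up a 3rd forward: E5 → G5.

G5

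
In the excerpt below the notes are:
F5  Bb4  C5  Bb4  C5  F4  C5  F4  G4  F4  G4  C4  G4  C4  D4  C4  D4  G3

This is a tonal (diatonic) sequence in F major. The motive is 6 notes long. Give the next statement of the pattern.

Taking 6-note groups, the heads are F5, C5, G4: the pattern moves down a 4th.
So cell 4 is D4 G3 A3 G3 A3 D3.

D4 G3 A3 G3 A3 D3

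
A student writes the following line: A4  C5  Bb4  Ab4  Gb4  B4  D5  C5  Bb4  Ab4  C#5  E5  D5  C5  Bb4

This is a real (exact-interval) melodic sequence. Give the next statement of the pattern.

D#5 F#5 E5 D5 C5

The 5-note cells begin on A4, B4, C#5 — each up a 2nd from the last.
So cell 4 is D#5 F#5 E5 D5 C5.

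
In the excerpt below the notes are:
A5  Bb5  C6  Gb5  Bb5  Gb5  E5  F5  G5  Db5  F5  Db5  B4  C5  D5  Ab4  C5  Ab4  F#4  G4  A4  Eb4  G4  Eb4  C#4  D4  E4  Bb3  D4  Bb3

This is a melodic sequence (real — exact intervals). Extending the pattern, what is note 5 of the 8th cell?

With 6-note cells, note 5 of each statement runs Bb5, F5, C5, G4, D4.
Carrying that down a 4th forward: A3 → E3 → B2.

B2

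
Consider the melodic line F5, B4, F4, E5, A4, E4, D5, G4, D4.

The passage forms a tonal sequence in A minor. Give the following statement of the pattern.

C5 F4 C4

The 3-note cells begin on F5, E5, D5 — each down a 2nd from the last.
So cell 4 is C5 F4 C4.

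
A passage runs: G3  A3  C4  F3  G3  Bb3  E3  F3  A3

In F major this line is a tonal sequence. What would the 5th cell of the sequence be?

C3 D3 F3

With a 3-note motive the entries are G3, F3, E3, each down a 2nd from the previous.
Continuing the starts: D3 → C3.
So cell 5 is C3 D3 F3.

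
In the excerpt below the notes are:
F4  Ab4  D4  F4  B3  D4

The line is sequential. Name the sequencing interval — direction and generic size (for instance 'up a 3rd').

With a 2-note motive the entries are F4, D4, B3, each down a 3rd from the previous.
F4 to D4 is down a 3rd.

down a 3rd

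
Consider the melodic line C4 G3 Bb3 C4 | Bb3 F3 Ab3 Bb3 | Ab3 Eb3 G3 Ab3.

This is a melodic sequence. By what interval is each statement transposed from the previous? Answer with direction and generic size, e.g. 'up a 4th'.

The 4-note cells begin on C4, Bb3, Ab3 — each down a 2nd from the last.
From C4 to Bb3: down a 2nd.

down a 2nd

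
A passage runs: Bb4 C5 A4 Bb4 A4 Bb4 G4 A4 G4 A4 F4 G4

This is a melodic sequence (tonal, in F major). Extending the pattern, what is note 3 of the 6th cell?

The unit is 4 notes. Position-3 pitches of the 3 shown cells: A4, G4, F4.
Carrying that down a 2nd forward: E4 → D4 → C4.

C4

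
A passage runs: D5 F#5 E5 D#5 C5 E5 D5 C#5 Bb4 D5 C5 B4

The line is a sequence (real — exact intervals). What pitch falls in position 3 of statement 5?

Ab4

Grouping in 4s, the 3rd note of each cell is E5, D5, C5.
Carrying that down a 2nd forward: Bb4 → Ab4.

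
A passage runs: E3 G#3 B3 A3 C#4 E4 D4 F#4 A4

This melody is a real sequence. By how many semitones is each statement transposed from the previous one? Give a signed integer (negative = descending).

The 3-note cells begin on E3, A3, D4 — each up a 4th from the last.
Counting half-steps from E3 to A3: 5.

5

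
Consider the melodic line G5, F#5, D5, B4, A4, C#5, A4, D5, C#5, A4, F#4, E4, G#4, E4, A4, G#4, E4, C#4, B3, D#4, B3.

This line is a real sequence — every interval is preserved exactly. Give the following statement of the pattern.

The 7-note cells begin on G5, D5, A4 — each down a 4th from the last.
So cell 4 is E4 D#4 B3 G#3 F#3 A#3 F#3.

E4 D#4 B3 G#3 F#3 A#3 F#3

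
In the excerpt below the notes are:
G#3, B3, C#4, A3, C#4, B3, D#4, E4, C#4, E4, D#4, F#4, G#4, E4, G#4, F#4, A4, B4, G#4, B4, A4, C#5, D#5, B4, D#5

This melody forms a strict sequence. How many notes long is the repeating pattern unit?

Try groups of 5 (5 cells in 25 notes):
G#3 B3 C#4 A3 C#4 | B3 D#4 E4 C#4 E4 | D#4 F#4 G#4 E4 G#4 | F#4 A4 B4 G#4 B4 | A4 C#5 D#5 B4 D#5
Each cell is the previous one up a 3rd — so the unit is 5 notes.

5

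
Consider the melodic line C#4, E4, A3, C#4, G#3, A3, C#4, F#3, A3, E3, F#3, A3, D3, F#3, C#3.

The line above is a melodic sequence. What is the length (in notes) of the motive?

5

Try groups of 5 (3 cells in 15 notes):
C#4 E4 A3 C#4 G#3 | A3 C#4 F#3 A3 E3 | F#3 A3 D3 F#3 C#3
Every group is a transposition down a 3rd of the one before; no shorter unit works.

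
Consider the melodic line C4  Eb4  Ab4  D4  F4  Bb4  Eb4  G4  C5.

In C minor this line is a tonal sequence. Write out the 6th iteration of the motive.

With a 3-note motive the entries are C4, D4, Eb4, each up a 2nd from the previous.
Continuing the starts: F4 → G4 → Ab4.
From Ab4 the diatonic shape gives Ab4 C5 F5.

Ab4 C5 F5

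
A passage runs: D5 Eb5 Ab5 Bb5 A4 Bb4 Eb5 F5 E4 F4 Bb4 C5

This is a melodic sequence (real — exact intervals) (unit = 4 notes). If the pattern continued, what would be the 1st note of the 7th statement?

G#2

With 4-note cells, note 1 of each statement runs D5, A4, E4.
Each moves down a 4th. Continuing: B3 → F#3 → C#3 → G#2.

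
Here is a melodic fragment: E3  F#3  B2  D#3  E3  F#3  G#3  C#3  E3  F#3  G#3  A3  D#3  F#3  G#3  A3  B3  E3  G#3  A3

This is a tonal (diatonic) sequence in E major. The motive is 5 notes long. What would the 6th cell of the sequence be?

C#4 D#4 G#3 B3 C#4

The 5-note cells begin on E3, F#3, G#3, A3 — each up a 2nd from the last.
Carrying on: B3 → C#4.
Statement 6 starts on C#4 and keeps the same diatonic contour: C#4 D#4 G#3 B3 C#4.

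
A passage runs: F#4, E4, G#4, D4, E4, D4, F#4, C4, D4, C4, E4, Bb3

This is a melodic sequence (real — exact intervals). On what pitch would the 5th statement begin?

Bb3

Taking 4-note groups, the heads are F#4, E4, D4: the pattern moves down a 2nd.
Continuing: C4 → Bb3. Statement 5 starts on Bb3.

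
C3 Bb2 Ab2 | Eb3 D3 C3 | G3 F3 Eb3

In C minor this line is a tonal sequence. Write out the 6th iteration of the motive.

With a 3-note motive the entries are C3, Eb3, G3, each up a 3rd from the previous.
Extending up a 3rd: Bb3 → D4 → F4.
So cell 6 is F4 Eb4 D4.

F4 Eb4 D4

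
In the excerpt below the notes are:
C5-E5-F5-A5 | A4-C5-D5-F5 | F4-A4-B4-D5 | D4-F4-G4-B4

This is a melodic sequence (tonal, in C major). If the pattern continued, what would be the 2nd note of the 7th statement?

G3

With 4-note cells, note 2 of each statement runs E5, C5, A4, F4.
Each moves down a 3rd. Continuing: D4 → B3 → G3.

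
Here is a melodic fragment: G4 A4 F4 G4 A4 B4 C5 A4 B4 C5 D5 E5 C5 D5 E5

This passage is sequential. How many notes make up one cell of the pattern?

15 notes total. Splitting into 3 groups of 5:
G4 A4 F4 G4 A4 | B4 C5 A4 B4 C5 | D5 E5 C5 D5 E5
Every group is a transposition up a 3rd of the one before; no shorter unit works.

5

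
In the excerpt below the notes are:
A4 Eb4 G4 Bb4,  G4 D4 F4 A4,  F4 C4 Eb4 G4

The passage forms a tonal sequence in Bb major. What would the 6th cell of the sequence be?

C4 G3 Bb3 D4

With a 4-note motive the entries are A4, G4, F4, each down a 2nd from the previous.
Carrying on: Eb4 → D4 → C4.
So cell 6 is C4 G3 Bb3 D4.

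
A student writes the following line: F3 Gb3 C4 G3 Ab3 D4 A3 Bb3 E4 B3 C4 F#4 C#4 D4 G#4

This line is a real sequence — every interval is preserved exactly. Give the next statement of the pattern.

D#4 E4 A#4

The 3-note cells begin on F3, G3, A3, B3, C#4 — each up a 2nd from the last.
So cell 6 is D#4 E4 A#4.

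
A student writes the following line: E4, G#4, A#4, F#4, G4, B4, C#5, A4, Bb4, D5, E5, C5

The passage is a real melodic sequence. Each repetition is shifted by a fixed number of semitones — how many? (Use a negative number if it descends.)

3

With a 4-note motive the entries are E4, G4, Bb4, each up a 3rd from the previous.
E4 to G4 spans +3 semitones.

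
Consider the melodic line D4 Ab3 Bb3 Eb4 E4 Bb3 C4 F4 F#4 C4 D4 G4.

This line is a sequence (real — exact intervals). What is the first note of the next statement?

With a 4-note motive the entries are D4, E4, F#4, each up a 2nd from the previous.
One more step up a 2nd gives G#4.

G#4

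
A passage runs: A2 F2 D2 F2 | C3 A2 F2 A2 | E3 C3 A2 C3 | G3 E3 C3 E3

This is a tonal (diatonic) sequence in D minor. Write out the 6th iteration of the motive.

D4 Bb3 G3 Bb3

The 4-note cells begin on A2, C3, E3, G3 — each up a 3rd from the last.
Carrying on: Bb3 → D4.
Statement 6 starts on D4 and keeps the same diatonic contour: D4 Bb3 G3 Bb3.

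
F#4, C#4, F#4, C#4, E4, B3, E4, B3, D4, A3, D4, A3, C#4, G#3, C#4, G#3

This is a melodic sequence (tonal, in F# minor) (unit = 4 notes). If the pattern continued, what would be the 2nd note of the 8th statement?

The unit is 4 notes. Position-2 pitches of the 4 shown cells: C#4, B3, A3, G#3.
Extending down a 2nd: F#3 → E3 → D3 → C#3.

C#3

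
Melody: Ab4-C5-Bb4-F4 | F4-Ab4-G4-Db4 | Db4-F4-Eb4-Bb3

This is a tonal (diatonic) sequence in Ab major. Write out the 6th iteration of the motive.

With a 4-note motive the entries are Ab4, F4, Db4, each down a 3rd from the previous.
Extending down a 3rd: Bb3 → G3 → Eb3.
Statement 6 starts on Eb3 and keeps the same diatonic contour: Eb3 G3 F3 C3.

Eb3 G3 F3 C3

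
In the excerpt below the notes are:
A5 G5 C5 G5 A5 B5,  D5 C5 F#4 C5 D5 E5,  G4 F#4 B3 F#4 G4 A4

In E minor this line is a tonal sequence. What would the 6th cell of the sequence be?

B2 A2 D2 A2 B2 C3

The 6-note cells begin on A5, D5, G4 — each down a 5th from the last.
Extending down a 5th: C4 → F#3 → B2.
Statement 6 starts on B2 and keeps the same diatonic contour: B2 A2 D2 A2 B2 C3.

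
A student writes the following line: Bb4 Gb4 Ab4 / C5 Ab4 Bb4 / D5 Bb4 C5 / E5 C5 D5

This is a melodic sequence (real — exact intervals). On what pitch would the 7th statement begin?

A#5

With a 3-note motive the entries are Bb4, C5, D5, E5, each up a 2nd from the previous.
Continuing: F#5 → G#5 → A#5. Statement 7 starts on A#5.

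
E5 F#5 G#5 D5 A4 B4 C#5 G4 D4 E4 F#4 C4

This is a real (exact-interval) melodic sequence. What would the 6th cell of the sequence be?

Unit = 4 notes; the statements start on E5, A4, D4, moving down a 5th each time.
Extending down a 5th: G3 → C3 → F2.
From F2 the exact shape gives F2 G2 A2 Eb2.

F2 G2 A2 Eb2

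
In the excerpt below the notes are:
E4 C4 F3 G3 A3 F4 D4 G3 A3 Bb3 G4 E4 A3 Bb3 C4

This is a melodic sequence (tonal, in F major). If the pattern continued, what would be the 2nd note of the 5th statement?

The unit is 5 notes. Position-2 pitches of the 3 shown cells: C4, D4, E4.
Extending up a 2nd: F4 → G4.

G4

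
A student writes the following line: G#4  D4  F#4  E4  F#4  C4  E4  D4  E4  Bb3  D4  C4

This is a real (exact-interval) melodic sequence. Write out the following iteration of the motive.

D4 Ab3 C4 Bb3

Unit = 4 notes; the statements start on G#4, F#4, E4, moving down a 2nd each time.
So cell 4 is D4 Ab3 C4 Bb3.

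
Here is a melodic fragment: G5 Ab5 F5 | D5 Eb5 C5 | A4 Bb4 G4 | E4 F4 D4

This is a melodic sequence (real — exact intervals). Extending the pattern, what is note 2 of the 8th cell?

The unit is 3 notes. Position-2 pitches of the 4 shown cells: Ab5, Eb5, Bb4, F4.
Carrying that down a 4th forward: C4 → G3 → D3 → A2.

A2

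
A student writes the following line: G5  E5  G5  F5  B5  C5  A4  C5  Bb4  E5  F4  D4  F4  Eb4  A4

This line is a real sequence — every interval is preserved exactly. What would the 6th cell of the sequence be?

The 5-note cells begin on G5, C5, F4 — each down a 5th from the last.
Extending down a 5th: Bb3 → Eb3 → Ab2.
So cell 6 is Ab2 F2 Ab2 Gb2 C3.

Ab2 F2 Ab2 Gb2 C3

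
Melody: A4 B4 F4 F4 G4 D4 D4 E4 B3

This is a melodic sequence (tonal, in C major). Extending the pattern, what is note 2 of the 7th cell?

D3

Grouping in 3s, the 2nd note of each cell is B4, G4, E4.
Carrying that down a 3rd forward: C4 → A3 → F3 → D3.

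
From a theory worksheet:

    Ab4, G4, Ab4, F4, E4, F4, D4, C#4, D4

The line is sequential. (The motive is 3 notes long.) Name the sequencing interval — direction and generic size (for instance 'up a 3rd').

down a 3rd

The 3-note cells begin on Ab4, F4, D4 — each down a 3rd from the last.
From Ab4 to F4: down a 3rd.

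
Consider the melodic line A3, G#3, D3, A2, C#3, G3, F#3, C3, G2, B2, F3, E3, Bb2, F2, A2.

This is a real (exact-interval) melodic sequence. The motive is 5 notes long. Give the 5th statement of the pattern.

Db3 C3 Gb2 Db2 F2

Taking 5-note groups, the heads are A3, G3, F3: the pattern moves down a 2nd.
Extending down a 2nd: Eb3 → Db3.
So cell 5 is Db3 C3 Gb2 Db2 F2.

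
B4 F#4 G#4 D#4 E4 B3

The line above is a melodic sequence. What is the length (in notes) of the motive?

2

There are 6 notes; a 2-note unit gives 3 cells:
B4 F#4 | G#4 D#4 | E4 B3
That's a consistent down a 3rd shift per cell, and no other grouping gives one.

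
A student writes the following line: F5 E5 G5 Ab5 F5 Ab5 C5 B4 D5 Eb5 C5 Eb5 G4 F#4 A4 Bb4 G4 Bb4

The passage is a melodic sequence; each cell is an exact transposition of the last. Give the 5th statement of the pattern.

Taking 6-note groups, the heads are F5, C5, G4: the pattern moves down a 4th.
Continuing the starts: D4 → A3.
So cell 5 is A3 G#3 B3 C4 A3 C4.

A3 G#3 B3 C4 A3 C4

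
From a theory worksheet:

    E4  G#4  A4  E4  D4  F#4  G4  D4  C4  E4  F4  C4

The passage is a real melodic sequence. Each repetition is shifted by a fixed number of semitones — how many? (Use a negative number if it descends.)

-2

Taking 4-note groups, the heads are E4, D4, C4: the pattern moves down a 2nd.
E4 to D4 spans -2 semitones.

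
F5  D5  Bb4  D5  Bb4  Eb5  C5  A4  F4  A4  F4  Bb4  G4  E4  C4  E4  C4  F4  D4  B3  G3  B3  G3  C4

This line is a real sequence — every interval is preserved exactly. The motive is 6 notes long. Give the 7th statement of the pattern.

Unit = 6 notes; the statements start on F5, C5, G4, D4, moving down a 4th each time.
Extending down a 4th: A3 → E3 → B2.
Statement 7 starts on B2 and keeps the same exact contour: B2 G#2 E2 G#2 E2 A2.

B2 G#2 E2 G#2 E2 A2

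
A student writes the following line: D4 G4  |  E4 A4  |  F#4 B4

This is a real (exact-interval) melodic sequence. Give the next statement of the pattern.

Taking 2-note groups, the heads are D4, E4, F#4: the pattern moves up a 2nd.
So cell 4 is G#4 C#5.

G#4 C#5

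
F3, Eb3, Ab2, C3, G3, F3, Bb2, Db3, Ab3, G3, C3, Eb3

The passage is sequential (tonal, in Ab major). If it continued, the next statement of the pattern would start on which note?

Bb3

The 4-note cells begin on F3, G3, Ab3 — each up a 2nd from the last.
The next head, up a 2nd from Ab3, is Bb3.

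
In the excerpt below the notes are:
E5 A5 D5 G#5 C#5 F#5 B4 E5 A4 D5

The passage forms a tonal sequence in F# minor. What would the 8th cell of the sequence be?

The 2-note cells begin on E5, D5, C#5, B4, A4 — each down a 2nd from the last.
Continuing the starts: G#4 → F#4 → E4.
From E4 the diatonic shape gives E4 A4.

E4 A4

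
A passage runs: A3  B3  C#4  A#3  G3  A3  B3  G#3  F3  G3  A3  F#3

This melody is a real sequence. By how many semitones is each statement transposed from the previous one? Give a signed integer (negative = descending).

The 4-note cells begin on A3, G3, F3 — each down a 2nd from the last.
A3→G3 is 55 − 57 = -2 semitones.

-2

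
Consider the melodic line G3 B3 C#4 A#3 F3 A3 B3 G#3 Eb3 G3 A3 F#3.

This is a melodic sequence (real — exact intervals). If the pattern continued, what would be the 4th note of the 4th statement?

E3

The unit is 4 notes. Position-4 pitches of the 3 shown cells: A#3, G#3, F#3.
One more down a 2nd gives E3.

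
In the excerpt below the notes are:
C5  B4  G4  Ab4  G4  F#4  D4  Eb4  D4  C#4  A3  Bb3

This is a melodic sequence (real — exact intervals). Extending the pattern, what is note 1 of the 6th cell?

With 4-note cells, note 1 of each statement runs C5, G4, D4.
Each moves down a 4th. Continuing: A3 → E3 → B2.

B2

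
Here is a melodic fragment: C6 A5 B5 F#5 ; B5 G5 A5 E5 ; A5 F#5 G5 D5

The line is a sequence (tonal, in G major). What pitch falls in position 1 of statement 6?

E5

Grouping in 4s, the 1st note of each cell is C6, B5, A5.
Each moves down a 2nd. Continuing: G5 → F#5 → E5.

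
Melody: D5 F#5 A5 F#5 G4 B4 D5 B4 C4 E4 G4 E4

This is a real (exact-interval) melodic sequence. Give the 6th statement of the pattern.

Eb2 G2 Bb2 G2

Taking 4-note groups, the heads are D5, G4, C4: the pattern moves down a 5th.
Carrying on: F3 → Bb2 → Eb2.
So cell 6 is Eb2 G2 Bb2 G2.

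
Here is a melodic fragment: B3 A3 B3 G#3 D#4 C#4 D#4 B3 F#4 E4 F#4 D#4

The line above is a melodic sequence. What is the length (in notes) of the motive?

4

Try groups of 4 (3 cells in 12 notes):
B3 A3 B3 G#3 | D#4 C#4 D#4 B3 | F#4 E4 F#4 D#4
Every group is a transposition up a 3rd of the one before; no shorter unit works.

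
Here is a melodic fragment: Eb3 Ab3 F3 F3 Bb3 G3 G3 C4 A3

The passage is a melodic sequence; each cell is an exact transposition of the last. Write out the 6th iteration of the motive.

C#4 F#4 D#4

The 3-note cells begin on Eb3, F3, G3 — each up a 2nd from the last.
Carrying on: A3 → B3 → C#4.
So cell 6 is C#4 F#4 D#4.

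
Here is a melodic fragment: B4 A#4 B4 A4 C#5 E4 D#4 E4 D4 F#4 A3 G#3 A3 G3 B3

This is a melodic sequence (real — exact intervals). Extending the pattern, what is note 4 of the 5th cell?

F2

Grouping in 5s, the 4th note of each cell is A4, D4, G3.
Carrying that down a 5th forward: C3 → F2.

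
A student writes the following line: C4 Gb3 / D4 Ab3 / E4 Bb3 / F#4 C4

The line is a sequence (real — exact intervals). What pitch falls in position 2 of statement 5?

D4

The unit is 2 notes. Position-2 pitches of the 4 shown cells: Gb3, Ab3, Bb3, C4.
One more up a 2nd gives D4.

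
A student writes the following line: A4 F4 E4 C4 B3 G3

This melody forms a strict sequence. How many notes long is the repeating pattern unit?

There are 6 notes; a 2-note unit gives 3 cells:
A4 F4 | E4 C4 | B3 G3
Every group is a transposition down a 4th of the one before; no shorter unit works.

2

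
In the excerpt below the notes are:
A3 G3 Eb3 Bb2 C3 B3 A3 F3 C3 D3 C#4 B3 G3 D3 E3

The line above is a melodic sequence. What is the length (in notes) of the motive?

5

15 notes total. Splitting into 3 groups of 5:
A3 G3 Eb3 Bb2 C3 | B3 A3 F3 C3 D3 | C#4 B3 G3 D3 E3
That's a consistent up a 2nd shift per cell, and no other grouping gives one.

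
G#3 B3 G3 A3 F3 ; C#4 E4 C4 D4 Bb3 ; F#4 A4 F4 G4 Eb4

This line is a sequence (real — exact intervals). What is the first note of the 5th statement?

E5

Taking 5-note groups, the heads are G#3, C#4, F#4: the pattern moves up a 4th.
Continuing: B4 → E5. Statement 5 starts on E5.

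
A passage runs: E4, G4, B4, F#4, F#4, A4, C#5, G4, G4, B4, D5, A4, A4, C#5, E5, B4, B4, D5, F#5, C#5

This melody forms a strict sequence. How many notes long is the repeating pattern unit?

4

There are 20 notes; a 4-note unit gives 5 cells:
E4 G4 B4 F#4 | F#4 A4 C#5 G4 | G4 B4 D5 A4 | A4 C#5 E5 B4 | B4 D5 F#5 C#5
That's a consistent up a 2nd shift per cell, and no other grouping gives one.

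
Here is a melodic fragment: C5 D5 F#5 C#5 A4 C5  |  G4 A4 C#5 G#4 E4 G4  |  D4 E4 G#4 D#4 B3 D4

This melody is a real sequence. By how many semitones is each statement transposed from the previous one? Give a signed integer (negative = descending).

With a 6-note motive the entries are C5, G4, D4, each down a 4th from the previous.
Counting half-steps from C5 to G4: -5.

-5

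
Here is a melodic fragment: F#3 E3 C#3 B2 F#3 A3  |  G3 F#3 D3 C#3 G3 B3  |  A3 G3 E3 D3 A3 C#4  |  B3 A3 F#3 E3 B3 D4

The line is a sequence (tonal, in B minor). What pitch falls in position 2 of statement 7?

With 6-note cells, note 2 of each statement runs E3, F#3, G3, A3.
Extending up a 2nd: B3 → C#4 → D4.

D4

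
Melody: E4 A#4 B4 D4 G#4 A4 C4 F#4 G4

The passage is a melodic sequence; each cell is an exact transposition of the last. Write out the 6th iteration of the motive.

Unit = 3 notes; the statements start on E4, D4, C4, moving down a 2nd each time.
Continuing the starts: Bb3 → Ab3 → Gb3.
So cell 6 is Gb3 C4 Db4.

Gb3 C4 Db4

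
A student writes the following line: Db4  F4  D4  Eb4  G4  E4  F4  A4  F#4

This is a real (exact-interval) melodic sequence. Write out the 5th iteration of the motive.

Taking 3-note groups, the heads are Db4, Eb4, F4: the pattern moves up a 2nd.
Extending up a 2nd: G4 → A4.
So cell 5 is A4 C#5 A#4.

A4 C#5 A#4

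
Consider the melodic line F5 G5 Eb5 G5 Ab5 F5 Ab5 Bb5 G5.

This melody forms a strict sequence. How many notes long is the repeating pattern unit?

9 notes total. Splitting into 3 groups of 3:
F5 G5 Eb5 | G5 Ab5 F5 | Ab5 Bb5 G5
That's a consistent up a 2nd shift per cell, and no other grouping gives one.

3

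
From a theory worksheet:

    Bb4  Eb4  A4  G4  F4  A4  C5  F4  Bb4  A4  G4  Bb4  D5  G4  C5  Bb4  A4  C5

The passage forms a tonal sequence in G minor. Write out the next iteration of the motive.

Eb5 A4 D5 C5 Bb4 D5

Unit = 6 notes; the statements start on Bb4, C5, D5, moving up a 2nd each time.
So cell 4 is Eb5 A4 D5 C5 Bb4 D5.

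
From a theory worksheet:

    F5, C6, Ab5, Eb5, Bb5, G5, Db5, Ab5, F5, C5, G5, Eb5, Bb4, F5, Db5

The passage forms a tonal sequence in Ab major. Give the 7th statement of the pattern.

Unit = 3 notes; the statements start on F5, Eb5, Db5, C5, Bb4, moving down a 2nd each time.
Continuing the starts: Ab4 → G4.
From G4 the diatonic shape gives G4 Db5 Bb4.

G4 Db5 Bb4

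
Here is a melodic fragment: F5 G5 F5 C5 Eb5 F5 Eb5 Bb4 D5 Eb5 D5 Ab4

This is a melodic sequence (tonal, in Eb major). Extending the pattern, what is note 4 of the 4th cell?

The unit is 4 notes. Position-4 pitches of the 3 shown cells: C5, Bb4, Ab4.
From Ab4, down a 2nd gives G4.

G4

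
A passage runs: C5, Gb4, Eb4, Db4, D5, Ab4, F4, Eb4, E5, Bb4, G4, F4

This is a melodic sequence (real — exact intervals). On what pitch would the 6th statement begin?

The 4-note cells begin on C5, D5, E5 — each up a 2nd from the last.
Continuing: F#5 → G#5 → A#5. Statement 6 starts on A#5.

A#5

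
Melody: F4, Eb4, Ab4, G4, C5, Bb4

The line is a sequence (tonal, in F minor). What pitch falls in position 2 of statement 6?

Ab5

With 2-note cells, note 2 of each statement runs Eb4, G4, Bb4.
Extending up a 3rd: Db5 → F5 → Ab5.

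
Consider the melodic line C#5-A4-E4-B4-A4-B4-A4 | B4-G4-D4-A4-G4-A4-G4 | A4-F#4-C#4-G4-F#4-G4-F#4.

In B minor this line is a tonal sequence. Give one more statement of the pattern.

G4 E4 B3 F#4 E4 F#4 E4

Taking 7-note groups, the heads are C#5, B4, A4: the pattern moves down a 2nd.
So cell 4 is G4 E4 B3 F#4 E4 F#4 E4.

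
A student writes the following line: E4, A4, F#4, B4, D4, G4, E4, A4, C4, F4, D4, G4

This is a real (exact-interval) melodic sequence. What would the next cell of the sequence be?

Bb3 Eb4 C4 F4

With a 4-note motive the entries are E4, D4, C4, each down a 2nd from the previous.
From Bb3 the exact shape gives Bb3 Eb4 C4 F4.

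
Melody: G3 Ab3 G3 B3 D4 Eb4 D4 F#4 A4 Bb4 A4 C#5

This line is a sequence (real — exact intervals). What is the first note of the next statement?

E5

The 4-note cells begin on G3, D4, A4 — each up a 5th from the last.
The next head, up a 5th from A4, is E5.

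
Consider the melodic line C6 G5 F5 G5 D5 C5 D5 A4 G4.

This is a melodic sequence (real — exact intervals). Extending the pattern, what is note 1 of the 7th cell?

F#3

Grouping in 3s, the 1st note of each cell is C6, G5, D5.
Each moves down a 4th. Continuing: A4 → E4 → B3 → F#3.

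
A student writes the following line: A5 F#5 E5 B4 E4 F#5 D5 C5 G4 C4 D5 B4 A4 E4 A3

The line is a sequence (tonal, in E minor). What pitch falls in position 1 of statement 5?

Grouping in 5s, the 1st note of each cell is A5, F#5, D5.
Each moves down a 3rd. Continuing: B4 → G4.

G4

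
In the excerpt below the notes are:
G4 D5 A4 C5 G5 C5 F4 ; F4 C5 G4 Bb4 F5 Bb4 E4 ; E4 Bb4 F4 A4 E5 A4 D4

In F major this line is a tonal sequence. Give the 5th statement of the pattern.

C4 G4 D4 F4 C5 F4 Bb3

The 7-note cells begin on G4, F4, E4 — each down a 2nd from the last.
Carrying on: D4 → C4.
So cell 5 is C4 G4 D4 F4 C5 F4 Bb3.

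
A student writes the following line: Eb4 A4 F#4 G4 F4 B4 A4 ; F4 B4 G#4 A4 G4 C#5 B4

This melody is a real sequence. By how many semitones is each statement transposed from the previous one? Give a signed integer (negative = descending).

2

The 7-note cells begin on Eb4, F4 — each up a 2nd from the last.
Eb4 to F4 spans +2 semitones.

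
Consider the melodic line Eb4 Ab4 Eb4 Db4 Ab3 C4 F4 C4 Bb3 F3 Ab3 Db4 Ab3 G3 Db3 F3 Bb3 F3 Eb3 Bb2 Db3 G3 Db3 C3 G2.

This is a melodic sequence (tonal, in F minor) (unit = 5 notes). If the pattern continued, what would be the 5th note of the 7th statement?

With 5-note cells, note 5 of each statement runs Ab3, F3, Db3, Bb2, G2.
Extending down a 3rd: Eb2 → C2.

C2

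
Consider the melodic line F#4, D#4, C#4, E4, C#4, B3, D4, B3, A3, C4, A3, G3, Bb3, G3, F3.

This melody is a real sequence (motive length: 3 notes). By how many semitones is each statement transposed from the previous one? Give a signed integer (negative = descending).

-2

With a 3-note motive the entries are F#4, E4, D4, C4, Bb3, each down a 2nd from the previous.
Counting half-steps from F#4 to E4: -2.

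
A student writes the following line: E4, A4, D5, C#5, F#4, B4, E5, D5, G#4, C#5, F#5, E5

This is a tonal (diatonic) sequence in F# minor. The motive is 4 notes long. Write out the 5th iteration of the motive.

With a 4-note motive the entries are E4, F#4, G#4, each up a 2nd from the previous.
Extending up a 2nd: A4 → B4.
From B4 the diatonic shape gives B4 E5 A5 G#5.

B4 E5 A5 G#5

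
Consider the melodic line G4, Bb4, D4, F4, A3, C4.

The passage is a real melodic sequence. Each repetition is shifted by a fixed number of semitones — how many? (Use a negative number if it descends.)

With a 2-note motive the entries are G4, D4, A3, each down a 4th from the previous.
Counting half-steps from G4 to D4: -5.

-5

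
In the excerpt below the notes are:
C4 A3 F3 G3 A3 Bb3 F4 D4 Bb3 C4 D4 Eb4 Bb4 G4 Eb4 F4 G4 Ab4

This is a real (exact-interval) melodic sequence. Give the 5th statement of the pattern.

Unit = 6 notes; the statements start on C4, F4, Bb4, moving up a 4th each time.
Carrying on: Eb5 → Ab5.
So cell 5 is Ab5 F5 Db5 Eb5 F5 Gb5.

Ab5 F5 Db5 Eb5 F5 Gb5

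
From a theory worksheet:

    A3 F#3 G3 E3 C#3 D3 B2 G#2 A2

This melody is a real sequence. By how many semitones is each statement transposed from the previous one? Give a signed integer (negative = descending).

The 3-note cells begin on A3, E3, B2 — each down a 4th from the last.
A3 to E3 spans -5 semitones.

-5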